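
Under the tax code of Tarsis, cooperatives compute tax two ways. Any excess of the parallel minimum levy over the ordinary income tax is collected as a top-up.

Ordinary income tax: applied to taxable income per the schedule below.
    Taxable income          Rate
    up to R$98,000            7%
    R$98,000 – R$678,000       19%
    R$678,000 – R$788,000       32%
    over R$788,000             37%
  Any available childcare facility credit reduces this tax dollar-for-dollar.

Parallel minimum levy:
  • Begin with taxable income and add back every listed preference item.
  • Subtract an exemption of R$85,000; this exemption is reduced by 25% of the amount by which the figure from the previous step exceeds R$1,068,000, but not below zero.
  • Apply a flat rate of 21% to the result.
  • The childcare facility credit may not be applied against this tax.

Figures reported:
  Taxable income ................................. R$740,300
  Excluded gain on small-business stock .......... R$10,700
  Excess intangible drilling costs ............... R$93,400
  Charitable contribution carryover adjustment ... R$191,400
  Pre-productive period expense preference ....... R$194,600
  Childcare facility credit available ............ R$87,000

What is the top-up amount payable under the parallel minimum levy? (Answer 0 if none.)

R$199,064

Ordinary income tax:
  R$98,000 × 7% = R$6,860
  R$580,000 × 19% = R$110,200
  R$62,300 × 32% = R$19,936
  → R$136,996
  Less childcare facility credit R$87,000 → R$49,996

Parallel minimum levy:
  Adjusted income: R$740,300 + R$10,700 + R$93,400 + R$191,400 + R$194,600 = R$1,230,400
  Exemption: R$85,000 − 25% × (R$1,230,400 − R$1,068,000) = R$85,000 − R$40,600 = R$44,400
  Base: R$1,230,400 − R$44,400 = R$1,186,000
  R$1,186,000 × 21% = R$249,060

Excess of parallel minimum levy over ordinary income tax: R$249,060 − R$49,996 = R$199,064.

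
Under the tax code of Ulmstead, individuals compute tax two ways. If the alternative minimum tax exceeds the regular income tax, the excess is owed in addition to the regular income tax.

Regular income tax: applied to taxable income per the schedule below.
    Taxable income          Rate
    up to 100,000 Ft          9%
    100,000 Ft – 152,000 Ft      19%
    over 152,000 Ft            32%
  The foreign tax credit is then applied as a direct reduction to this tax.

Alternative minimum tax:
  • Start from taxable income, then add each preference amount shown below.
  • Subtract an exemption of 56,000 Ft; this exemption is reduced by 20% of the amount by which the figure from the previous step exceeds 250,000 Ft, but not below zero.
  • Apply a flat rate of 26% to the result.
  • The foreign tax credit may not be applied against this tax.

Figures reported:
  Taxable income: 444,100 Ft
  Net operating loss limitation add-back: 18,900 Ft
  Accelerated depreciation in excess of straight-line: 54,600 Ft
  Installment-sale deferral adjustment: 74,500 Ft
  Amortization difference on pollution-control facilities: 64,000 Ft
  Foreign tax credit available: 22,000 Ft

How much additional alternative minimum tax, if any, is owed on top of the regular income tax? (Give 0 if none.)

80,234 Ft

Regular income tax:
  100,000 Ft × 9% = 9,000 Ft
  52,000 Ft × 19% = 9,880 Ft
  292,100 Ft × 32% = 93,472 Ft
  → 112,352 Ft
  Less foreign tax credit 22,000 Ft → 90,352 Ft

Alternative minimum tax:
  Adjusted income: 444,100 Ft + 18,900 Ft + 54,600 Ft + 74,500 Ft + 64,000 Ft = 656,100 Ft
  Exemption: 20% × (656,100 Ft − 250,000 Ft) = 81,220 Ft ≥ 56,000 Ft, so the exemption is fully phased out
  Base: 656,100 Ft − 0 Ft = 656,100 Ft
  656,100 Ft × 26% = 170,586 Ft

Excess of alternative minimum tax over regular income tax: 170,586 Ft − 90,352 Ft = 80,234 Ft.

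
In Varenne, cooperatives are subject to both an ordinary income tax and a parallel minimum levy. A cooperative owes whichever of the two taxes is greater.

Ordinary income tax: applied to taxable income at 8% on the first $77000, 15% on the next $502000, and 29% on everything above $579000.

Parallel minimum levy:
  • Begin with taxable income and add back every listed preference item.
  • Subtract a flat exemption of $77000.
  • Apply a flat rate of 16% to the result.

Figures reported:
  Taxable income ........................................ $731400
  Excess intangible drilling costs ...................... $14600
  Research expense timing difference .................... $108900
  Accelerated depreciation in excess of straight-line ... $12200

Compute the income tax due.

$126416

Ordinary income tax:
  $77000 × 8% = $6160
  $502000 × 15% = $75300
  $152400 × 29% = $44196
  → $125656

Parallel minimum levy:
  Adjusted income: $731400 + $14600 + $108900 + $12200 = $867100
  Less exemption $77000 → base $790100
  $790100 × 16% = $126416

$126416 > $125656, so the parallel minimum levy is the binding amount.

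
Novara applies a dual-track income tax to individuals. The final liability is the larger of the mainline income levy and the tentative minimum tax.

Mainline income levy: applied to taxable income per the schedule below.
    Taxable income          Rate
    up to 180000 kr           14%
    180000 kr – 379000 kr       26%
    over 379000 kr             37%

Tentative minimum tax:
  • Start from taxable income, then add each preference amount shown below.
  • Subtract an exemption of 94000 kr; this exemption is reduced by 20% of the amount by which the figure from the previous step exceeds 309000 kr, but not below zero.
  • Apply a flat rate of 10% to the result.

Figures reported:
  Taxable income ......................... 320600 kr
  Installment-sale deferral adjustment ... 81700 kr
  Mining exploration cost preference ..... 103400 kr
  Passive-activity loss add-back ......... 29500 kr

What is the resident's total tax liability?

Mainline income levy:
  180000 kr × 14% = 25200 kr
  140600 kr × 26% = 36556 kr
  → 61756 kr

Tentative minimum tax:
  Adjusted income: 320600 kr + 81700 kr + 103400 kr + 29500 kr = 535200 kr
  Exemption: 94000 kr − 20% × (535200 kr − 309000 kr) = 94000 kr − 45240 kr = 48760 kr
  Base: 535200 kr − 48760 kr = 486440 kr
  486440 kr × 10% = 48644 kr

61756 kr > 48644 kr, so the mainline income levy governs.

61756 kr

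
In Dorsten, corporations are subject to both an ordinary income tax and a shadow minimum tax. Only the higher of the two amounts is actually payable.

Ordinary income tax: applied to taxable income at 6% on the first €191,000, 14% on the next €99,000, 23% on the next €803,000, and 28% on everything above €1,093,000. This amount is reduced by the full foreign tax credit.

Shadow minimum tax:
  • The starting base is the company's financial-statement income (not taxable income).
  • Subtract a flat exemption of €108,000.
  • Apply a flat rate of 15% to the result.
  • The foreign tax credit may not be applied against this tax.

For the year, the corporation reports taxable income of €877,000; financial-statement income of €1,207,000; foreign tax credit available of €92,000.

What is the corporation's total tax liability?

€164,850

Ordinary income tax:
  €191,000 × 6% = €11,460
  €99,000 × 14% = €13,860
  €587,000 × 23% = €135,010
  → €160,330
  Less foreign tax credit €92,000 → €68,330

Shadow minimum tax:
  Base (financial-statement income): €1,207,000
  Less exemption €108,000 → base €1,099,000
  €1,099,000 × 15% = €164,850

€164,850 > €68,330, so the shadow minimum tax is the binding amount.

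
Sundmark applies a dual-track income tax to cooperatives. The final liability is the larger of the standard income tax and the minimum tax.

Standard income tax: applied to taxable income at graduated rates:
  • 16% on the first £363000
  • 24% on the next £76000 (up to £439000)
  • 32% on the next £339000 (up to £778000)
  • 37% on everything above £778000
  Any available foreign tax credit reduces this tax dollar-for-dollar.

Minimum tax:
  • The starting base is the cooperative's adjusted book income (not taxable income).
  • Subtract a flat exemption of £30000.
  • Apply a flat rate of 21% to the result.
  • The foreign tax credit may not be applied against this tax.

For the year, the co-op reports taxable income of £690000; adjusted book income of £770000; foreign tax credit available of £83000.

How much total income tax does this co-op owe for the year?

£155400

Minimum tax:
  Base (adjusted book income): £770000
  Less exemption £30000 → base £740000
  £740000 × 21% = £155400

Standard income tax:
  £363000 × 16% = £58080
  £76000 × 24% = £18240
  £251000 × 32% = £80320
  → £156640
  Less foreign tax credit £83000 → £73640

£155400 > £73640, so the minimum tax is the binding amount.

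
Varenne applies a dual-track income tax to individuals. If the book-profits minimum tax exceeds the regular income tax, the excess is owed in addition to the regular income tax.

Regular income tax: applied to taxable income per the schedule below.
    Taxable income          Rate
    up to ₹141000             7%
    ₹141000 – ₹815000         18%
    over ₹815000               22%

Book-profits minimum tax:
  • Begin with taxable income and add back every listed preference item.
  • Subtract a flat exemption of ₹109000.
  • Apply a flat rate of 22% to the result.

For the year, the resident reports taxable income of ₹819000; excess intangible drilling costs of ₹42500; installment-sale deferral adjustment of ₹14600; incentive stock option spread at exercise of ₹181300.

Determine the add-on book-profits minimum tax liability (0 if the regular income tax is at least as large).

₹76578

Regular income tax:
  ₹141000 × 7% = ₹9870
  ₹674000 × 18% = ₹121320
  ₹4000 × 22% = ₹880
  → ₹132070

Book-profits minimum tax:
  Adjusted income: ₹819000 + ₹42500 + ₹14600 + ₹181300 = ₹1057400
  Less exemption ₹109000 → base ₹948400
  ₹948400 × 22% = ₹208648

Excess of book-profits minimum tax over regular income tax: ₹208648 − ₹132070 = ₹76578.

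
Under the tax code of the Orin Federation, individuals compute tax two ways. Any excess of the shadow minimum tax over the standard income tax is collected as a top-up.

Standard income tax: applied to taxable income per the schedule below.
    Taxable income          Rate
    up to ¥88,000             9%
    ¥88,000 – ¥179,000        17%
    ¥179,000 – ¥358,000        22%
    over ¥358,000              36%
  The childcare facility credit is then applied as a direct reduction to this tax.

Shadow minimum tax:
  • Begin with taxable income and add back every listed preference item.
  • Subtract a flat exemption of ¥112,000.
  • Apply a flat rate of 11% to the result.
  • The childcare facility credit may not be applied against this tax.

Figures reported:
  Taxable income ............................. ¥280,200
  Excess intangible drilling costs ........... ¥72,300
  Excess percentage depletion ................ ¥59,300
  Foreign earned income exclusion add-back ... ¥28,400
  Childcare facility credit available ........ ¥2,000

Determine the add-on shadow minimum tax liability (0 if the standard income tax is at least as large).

Standard income tax:
  ¥88,000 × 9% = ¥7,920
  ¥91,000 × 17% = ¥15,470
  ¥101,200 × 22% = ¥22,264
  → ¥45,654
  Less childcare facility credit ¥2,000 → ¥43,654

Shadow minimum tax:
  Adjusted income: ¥280,200 + ¥72,300 + ¥59,300 + ¥28,400 = ¥440,200
  Less exemption ¥112,000 → base ¥328,200
  ¥328,200 × 11% = ¥36,102

¥36,102 ≤ ¥43,654, so no add-on is due.

¥0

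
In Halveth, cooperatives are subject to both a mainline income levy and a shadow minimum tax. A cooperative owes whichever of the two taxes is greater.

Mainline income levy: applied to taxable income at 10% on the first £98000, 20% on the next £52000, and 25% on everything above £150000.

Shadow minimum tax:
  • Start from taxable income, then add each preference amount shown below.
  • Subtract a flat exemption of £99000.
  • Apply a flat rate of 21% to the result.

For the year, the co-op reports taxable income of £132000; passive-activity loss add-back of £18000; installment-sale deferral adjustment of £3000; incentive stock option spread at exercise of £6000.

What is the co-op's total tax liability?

£16600

Shadow minimum tax:
  Adjusted income: £132000 + £18000 + £3000 + £6000 = £159000
  Less exemption £99000 → base £60000
  £60000 × 21% = £12600

Mainline income levy:
  £98000 × 10% = £9800
  £34000 × 20% = £6800
  → £16600

£16600 > £12600, so the mainline income levy governs.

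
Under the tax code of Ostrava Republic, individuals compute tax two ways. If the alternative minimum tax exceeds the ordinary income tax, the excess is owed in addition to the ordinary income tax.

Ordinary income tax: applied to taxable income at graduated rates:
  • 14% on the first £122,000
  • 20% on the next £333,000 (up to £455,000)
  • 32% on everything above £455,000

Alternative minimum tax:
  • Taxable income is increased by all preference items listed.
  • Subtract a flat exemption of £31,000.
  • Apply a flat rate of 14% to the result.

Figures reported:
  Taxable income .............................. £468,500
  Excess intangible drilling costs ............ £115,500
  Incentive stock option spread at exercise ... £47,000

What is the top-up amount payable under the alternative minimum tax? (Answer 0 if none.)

Alternative minimum tax:
  Adjusted income: £468,500 + £115,500 + £47,000 = £631,000
  Less exemption £31,000 → base £600,000
  £600,000 × 14% = £84,000

Ordinary income tax:
  £122,000 × 14% = £17,080
  £333,000 × 20% = £66,600
  £13,500 × 32% = £4,320
  → £88,000

£84,000 ≤ £88,000, so no add-on is due.

£0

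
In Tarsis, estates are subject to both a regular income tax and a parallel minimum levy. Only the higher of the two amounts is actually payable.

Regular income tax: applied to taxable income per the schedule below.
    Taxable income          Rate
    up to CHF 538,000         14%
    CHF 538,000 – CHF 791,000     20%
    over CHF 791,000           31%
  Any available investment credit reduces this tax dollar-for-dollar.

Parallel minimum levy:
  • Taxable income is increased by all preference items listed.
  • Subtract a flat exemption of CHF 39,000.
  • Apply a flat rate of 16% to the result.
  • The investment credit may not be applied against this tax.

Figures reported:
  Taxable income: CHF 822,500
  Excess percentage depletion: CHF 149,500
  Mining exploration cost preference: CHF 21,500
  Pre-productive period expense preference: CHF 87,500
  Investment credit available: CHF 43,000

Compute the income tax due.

CHF 166,720

Regular income tax:
  CHF 538,000 × 14% = CHF 75,320
  CHF 253,000 × 20% = CHF 50,600
  CHF 31,500 × 31% = CHF 9,765
  → CHF 135,685
  Less investment credit CHF 43,000 → CHF 92,685

Parallel minimum levy:
  Adjusted income: CHF 822,500 + CHF 149,500 + CHF 21,500 + CHF 87,500 = CHF 1,081,000
  Less exemption CHF 39,000 → base CHF 1,042,000
  CHF 1,042,000 × 16% = CHF 166,720

CHF 166,720 > CHF 92,685, so the parallel minimum levy is the binding amount.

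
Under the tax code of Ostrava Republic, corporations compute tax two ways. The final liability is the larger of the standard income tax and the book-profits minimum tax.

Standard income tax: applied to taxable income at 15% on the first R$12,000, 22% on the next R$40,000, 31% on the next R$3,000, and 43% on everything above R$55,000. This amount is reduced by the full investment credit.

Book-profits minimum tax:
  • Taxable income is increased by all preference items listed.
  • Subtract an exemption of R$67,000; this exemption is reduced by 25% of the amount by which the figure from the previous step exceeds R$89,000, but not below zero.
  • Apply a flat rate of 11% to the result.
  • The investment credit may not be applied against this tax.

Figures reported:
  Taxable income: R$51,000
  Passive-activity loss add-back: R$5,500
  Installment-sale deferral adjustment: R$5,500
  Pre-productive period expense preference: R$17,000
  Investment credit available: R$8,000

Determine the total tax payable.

Standard income tax:
  R$12,000 × 15% = R$1,800
  R$39,000 × 22% = R$8,580
  → R$10,380
  Less investment credit R$8,000 → R$2,380

Book-profits minimum tax:
  Adjusted income: R$51,000 + R$5,500 + R$5,500 + R$17,000 = R$79,000
  Exemption: R$79,000 ≤ R$89,000, so full R$67,000 applies
  Base: R$79,000 − R$67,000 = R$12,000
  R$12,000 × 11% = R$1,320

R$2,380 > R$1,320, so the standard income tax governs.

R$2,380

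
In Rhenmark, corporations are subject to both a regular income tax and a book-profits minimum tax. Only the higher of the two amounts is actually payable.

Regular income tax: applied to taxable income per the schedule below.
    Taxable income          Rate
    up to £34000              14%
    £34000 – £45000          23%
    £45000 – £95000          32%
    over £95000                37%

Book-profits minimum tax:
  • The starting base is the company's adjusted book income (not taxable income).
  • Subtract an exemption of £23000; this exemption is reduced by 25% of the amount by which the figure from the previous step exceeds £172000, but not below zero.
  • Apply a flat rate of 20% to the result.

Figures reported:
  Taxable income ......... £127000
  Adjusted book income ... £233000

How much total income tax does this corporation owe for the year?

Book-profits minimum tax:
  Base (adjusted book income): £233000
  Exemption: £23000 − 25% × (£233000 − £172000) = £23000 − £15250 = £7750
  Base: £233000 − £7750 = £225250
  £225250 × 20% = £45050

Regular income tax:
  £34000 × 14% = £4760
  £11000 × 23% = £2530
  £50000 × 32% = £16000
  £32000 × 37% = £11840
  → £35130

£45050 > £35130, so the book-profits minimum tax is the binding amount.

£45050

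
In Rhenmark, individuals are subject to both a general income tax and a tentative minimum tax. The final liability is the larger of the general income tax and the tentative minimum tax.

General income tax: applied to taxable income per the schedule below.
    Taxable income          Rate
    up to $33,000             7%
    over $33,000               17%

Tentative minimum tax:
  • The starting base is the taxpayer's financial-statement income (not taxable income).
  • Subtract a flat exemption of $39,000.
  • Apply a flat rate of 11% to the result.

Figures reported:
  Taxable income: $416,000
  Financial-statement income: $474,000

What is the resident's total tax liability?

$67,420

General income tax:
  $33,000 × 7% = $2,310
  $383,000 × 17% = $65,110
  → $67,420

Tentative minimum tax:
  Base (financial-statement income): $474,000
  Less exemption $39,000 → base $435,000
  $435,000 × 11% = $47,850

$67,420 > $47,850, so the general income tax governs.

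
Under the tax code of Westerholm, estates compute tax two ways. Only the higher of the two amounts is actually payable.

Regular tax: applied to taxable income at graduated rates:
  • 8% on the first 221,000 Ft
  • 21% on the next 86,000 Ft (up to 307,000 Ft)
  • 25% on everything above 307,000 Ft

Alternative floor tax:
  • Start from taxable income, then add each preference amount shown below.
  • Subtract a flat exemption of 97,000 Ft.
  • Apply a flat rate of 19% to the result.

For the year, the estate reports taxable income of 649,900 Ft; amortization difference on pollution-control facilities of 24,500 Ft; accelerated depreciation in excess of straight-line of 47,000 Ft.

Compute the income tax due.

Alternative floor tax:
  Adjusted income: 649,900 Ft + 24,500 Ft + 47,000 Ft = 721,400 Ft
  Less exemption 97,000 Ft → base 624,400 Ft
  624,400 Ft × 19% = 118,636 Ft

Regular tax:
  221,000 Ft × 8% = 17,680 Ft
  86,000 Ft × 21% = 18,060 Ft
  342,900 Ft × 25% = 85,725 Ft
  → 121,465 Ft

121,465 Ft > 118,636 Ft, so the regular tax governs.

121,465 Ft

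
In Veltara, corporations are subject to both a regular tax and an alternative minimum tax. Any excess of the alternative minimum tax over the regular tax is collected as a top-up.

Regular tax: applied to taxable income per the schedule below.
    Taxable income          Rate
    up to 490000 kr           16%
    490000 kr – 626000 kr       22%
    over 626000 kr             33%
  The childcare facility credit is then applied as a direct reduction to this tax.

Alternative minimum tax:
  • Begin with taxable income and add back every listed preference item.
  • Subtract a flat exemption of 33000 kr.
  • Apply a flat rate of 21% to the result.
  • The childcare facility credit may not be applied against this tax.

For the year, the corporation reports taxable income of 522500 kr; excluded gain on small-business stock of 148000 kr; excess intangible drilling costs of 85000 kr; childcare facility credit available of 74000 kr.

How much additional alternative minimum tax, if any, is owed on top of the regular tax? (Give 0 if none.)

Alternative minimum tax:
  Adjusted income: 522500 kr + 148000 kr + 85000 kr = 755500 kr
  Less exemption 33000 kr → base 722500 kr
  722500 kr × 21% = 151725 kr

Regular tax:
  490000 kr × 16% = 78400 kr
  32500 kr × 22% = 7150 kr
  → 85550 kr
  Less childcare facility credit 74000 kr → 11550 kr

Excess of alternative minimum tax over regular tax: 151725 kr − 11550 kr = 140175 kr.

140175 kr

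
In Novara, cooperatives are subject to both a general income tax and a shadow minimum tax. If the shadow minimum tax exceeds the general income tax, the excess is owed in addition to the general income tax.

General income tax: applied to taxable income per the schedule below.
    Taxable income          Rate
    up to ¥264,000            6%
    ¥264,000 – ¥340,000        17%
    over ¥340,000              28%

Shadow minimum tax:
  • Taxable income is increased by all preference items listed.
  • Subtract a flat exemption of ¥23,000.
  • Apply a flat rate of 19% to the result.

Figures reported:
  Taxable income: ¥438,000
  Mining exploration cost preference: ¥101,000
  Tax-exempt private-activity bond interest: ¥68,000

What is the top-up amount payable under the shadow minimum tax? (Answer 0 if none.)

General income tax:
  ¥264,000 × 6% = ¥15,840
  ¥76,000 × 17% = ¥12,920
  ¥98,000 × 28% = ¥27,440
  → ¥56,200

Shadow minimum tax:
  Adjusted income: ¥438,000 + ¥101,000 + ¥68,000 = ¥607,000
  Less exemption ¥23,000 → base ¥584,000
  ¥584,000 × 19% = ¥110,960

Excess of shadow minimum tax over general income tax: ¥110,960 − ¥56,200 = ¥54,760.

¥54,760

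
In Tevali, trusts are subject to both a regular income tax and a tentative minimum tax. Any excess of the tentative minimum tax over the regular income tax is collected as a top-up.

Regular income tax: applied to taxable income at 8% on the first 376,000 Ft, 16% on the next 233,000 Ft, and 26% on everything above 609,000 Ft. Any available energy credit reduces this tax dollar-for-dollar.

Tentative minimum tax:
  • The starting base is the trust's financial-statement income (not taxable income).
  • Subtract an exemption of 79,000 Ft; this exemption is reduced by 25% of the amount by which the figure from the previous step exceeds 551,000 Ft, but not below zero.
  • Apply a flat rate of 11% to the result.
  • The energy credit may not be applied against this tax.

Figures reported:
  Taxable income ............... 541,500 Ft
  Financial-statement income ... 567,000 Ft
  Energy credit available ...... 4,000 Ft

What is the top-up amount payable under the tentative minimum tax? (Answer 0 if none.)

1,560 Ft

Tentative minimum tax:
  Base (financial-statement income): 567,000 Ft
  Exemption: 79,000 Ft − 25% × (567,000 Ft − 551,000 Ft) = 79,000 Ft − 4,000 Ft = 75,000 Ft
  Base: 567,000 Ft − 75,000 Ft = 492,000 Ft
  492,000 Ft × 11% = 54,120 Ft

Regular income tax:
  376,000 Ft × 8% = 30,080 Ft
  165,500 Ft × 16% = 26,480 Ft
  → 56,560 Ft
  Less energy credit 4,000 Ft → 52,560 Ft

Excess of tentative minimum tax over regular income tax: 54,120 Ft − 52,560 Ft = 1,560 Ft.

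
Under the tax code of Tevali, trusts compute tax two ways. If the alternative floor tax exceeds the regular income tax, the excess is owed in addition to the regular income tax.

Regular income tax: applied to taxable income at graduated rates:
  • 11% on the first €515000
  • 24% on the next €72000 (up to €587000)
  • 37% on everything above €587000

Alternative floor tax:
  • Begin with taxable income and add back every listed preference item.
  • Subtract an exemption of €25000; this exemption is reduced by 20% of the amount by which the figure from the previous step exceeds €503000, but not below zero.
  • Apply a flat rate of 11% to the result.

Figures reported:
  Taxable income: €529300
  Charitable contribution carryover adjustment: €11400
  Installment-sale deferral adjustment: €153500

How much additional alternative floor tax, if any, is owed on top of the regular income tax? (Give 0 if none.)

Regular income tax:
  €515000 × 11% = €56650
  €14300 × 24% = €3432
  → €60082

Alternative floor tax:
  Adjusted income: €529300 + €11400 + €153500 = €694200
  Exemption: 20% × (€694200 − €503000) = €38240 ≥ €25000, so the exemption is fully phased out
  Base: €694200 − €0 = €694200
  €694200 × 11% = €76362

Excess of alternative floor tax over regular income tax: €76362 − €60082 = €16280.

€16280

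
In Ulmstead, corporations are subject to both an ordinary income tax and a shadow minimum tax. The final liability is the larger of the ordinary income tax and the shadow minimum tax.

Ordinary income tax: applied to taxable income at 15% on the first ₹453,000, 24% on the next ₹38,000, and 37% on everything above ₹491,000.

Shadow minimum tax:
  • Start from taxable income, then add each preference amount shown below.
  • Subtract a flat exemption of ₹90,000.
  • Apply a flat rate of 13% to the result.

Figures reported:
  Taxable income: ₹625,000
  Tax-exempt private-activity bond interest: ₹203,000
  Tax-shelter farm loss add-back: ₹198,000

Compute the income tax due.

Shadow minimum tax:
  Adjusted income: ₹625,000 + ₹203,000 + ₹198,000 = ₹1,026,000
  Less exemption ₹90,000 → base ₹936,000
  ₹936,000 × 13% = ₹121,680

Ordinary income tax:
  ₹453,000 × 15% = ₹67,950
  ₹38,000 × 24% = ₹9,120
  ₹134,000 × 37% = ₹49,580
  → ₹126,650

₹126,650 > ₹121,680, so the ordinary income tax governs.

₹126,650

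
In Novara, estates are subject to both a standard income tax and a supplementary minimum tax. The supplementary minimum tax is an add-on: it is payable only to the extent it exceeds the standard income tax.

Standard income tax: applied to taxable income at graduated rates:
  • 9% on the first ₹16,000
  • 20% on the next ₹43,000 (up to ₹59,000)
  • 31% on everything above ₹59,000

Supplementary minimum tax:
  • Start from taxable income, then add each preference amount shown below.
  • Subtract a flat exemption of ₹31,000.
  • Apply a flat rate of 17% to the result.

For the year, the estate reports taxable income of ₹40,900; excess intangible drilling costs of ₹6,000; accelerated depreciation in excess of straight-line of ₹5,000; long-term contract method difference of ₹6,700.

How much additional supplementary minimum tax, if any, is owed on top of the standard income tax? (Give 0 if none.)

Supplementary minimum tax:
  Adjusted income: ₹40,900 + ₹6,000 + ₹5,000 + ₹6,700 = ₹58,600
  Less exemption ₹31,000 → base ₹27,600
  ₹27,600 × 17% = ₹4,692

Standard income tax:
  ₹16,000 × 9% = ₹1,440
  ₹24,900 × 20% = ₹4,980
  → ₹6,420

₹4,692 ≤ ₹6,420, so no add-on is due.

₹0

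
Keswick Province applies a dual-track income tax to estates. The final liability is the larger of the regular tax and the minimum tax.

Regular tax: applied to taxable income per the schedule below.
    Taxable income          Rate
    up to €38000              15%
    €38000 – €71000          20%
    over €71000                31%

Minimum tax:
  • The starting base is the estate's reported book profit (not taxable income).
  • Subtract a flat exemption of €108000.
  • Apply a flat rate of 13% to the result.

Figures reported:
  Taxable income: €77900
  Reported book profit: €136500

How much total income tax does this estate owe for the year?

Minimum tax:
  Base (reported book profit): €136500
  Less exemption €108000 → base €28500
  €28500 × 13% = €3705

Regular tax:
  €38000 × 15% = €5700
  €33000 × 20% = €6600
  €6900 × 31% = €2139
  → €14439

€14439 > €3705, so the regular tax governs.

€14439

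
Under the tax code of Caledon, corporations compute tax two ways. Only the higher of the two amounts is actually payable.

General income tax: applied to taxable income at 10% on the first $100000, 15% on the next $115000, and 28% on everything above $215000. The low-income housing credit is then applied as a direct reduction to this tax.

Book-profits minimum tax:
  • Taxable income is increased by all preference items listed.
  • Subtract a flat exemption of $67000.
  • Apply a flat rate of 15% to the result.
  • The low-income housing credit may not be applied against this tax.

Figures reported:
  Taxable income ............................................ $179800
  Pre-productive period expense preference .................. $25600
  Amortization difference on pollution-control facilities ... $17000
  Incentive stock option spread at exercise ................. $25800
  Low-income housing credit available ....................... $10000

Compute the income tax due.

General income tax:
  $100000 × 10% = $10000
  $79800 × 15% = $11970
  → $21970
  Less low-income housing credit $10000 → $11970

Book-profits minimum tax:
  Adjusted income: $179800 + $25600 + $17000 + $25800 = $248200
  Less exemption $67000 → base $181200
  $181200 × 15% = $27180

$27180 > $11970, so the book-profits minimum tax is the binding amount.

$27180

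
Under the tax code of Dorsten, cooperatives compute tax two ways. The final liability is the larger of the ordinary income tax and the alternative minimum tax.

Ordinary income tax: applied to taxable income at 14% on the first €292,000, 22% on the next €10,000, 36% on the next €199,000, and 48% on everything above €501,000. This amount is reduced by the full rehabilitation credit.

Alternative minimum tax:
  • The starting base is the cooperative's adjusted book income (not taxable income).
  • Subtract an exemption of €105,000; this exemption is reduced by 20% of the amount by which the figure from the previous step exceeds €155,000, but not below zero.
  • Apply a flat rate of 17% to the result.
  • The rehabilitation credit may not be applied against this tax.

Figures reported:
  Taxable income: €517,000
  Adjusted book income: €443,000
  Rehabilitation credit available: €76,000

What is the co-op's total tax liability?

Ordinary income tax:
  €292,000 × 14% = €40,880
  €10,000 × 22% = €2,200
  €199,000 × 36% = €71,640
  €16,000 × 48% = €7,680
  → €122,400
  Less rehabilitation credit €76,000 → €46,400

Alternative minimum tax:
  Base (adjusted book income): €443,000
  Exemption: €105,000 − 20% × (€443,000 − €155,000) = €105,000 − €57,600 = €47,400
  Base: €443,000 − €47,400 = €395,600
  €395,600 × 17% = €67,252

€67,252 > €46,400, so the alternative minimum tax is the binding amount.

€67,252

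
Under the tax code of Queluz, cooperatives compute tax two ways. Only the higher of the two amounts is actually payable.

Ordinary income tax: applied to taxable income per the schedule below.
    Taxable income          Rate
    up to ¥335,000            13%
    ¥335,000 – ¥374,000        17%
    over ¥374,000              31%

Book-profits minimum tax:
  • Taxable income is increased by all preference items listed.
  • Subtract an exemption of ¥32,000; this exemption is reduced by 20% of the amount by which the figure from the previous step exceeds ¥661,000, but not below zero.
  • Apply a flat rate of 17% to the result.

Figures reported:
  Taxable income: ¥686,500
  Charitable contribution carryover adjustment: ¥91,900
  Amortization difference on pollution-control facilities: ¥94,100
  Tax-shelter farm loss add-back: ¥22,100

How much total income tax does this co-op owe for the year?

Book-profits minimum tax:
  Adjusted income: ¥686,500 + ¥91,900 + ¥94,100 + ¥22,100 = ¥894,600
  Exemption: 20% × (¥894,600 − ¥661,000) = ¥46,720 ≥ ¥32,000, so the exemption is fully phased out
  Base: ¥894,600 − ¥0 = ¥894,600
  ¥894,600 × 17% = ¥152,082

Ordinary income tax:
  ¥335,000 × 13% = ¥43,550
  ¥39,000 × 17% = ¥6,630
  ¥312,500 × 31% = ¥96,875
  → ¥147,055

¥152,082 > ¥147,055, so the book-profits minimum tax is the binding amount.

¥152,082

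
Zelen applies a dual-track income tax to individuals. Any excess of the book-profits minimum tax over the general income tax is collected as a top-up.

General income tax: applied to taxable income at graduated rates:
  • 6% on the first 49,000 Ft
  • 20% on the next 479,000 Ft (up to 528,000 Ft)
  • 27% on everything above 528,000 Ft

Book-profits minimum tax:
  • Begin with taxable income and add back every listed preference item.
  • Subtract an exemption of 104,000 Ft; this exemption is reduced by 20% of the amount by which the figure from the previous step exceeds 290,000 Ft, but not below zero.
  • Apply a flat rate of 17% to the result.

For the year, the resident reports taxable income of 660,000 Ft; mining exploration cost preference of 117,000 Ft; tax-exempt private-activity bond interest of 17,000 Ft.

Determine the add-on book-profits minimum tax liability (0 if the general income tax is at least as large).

Book-profits minimum tax:
  Adjusted income: 660,000 Ft + 117,000 Ft + 17,000 Ft = 794,000 Ft
  Exemption: 104,000 Ft − 20% × (794,000 Ft − 290,000 Ft) = 104,000 Ft − 100,800 Ft = 3,200 Ft
  Base: 794,000 Ft − 3,200 Ft = 790,800 Ft
  790,800 Ft × 17% = 134,436 Ft

General income tax:
  49,000 Ft × 6% = 2,940 Ft
  479,000 Ft × 20% = 95,800 Ft
  132,000 Ft × 27% = 35,640 Ft
  → 134,380 Ft

Excess of book-profits minimum tax over general income tax: 134,436 Ft − 134,380 Ft = 56 Ft.

56 Ft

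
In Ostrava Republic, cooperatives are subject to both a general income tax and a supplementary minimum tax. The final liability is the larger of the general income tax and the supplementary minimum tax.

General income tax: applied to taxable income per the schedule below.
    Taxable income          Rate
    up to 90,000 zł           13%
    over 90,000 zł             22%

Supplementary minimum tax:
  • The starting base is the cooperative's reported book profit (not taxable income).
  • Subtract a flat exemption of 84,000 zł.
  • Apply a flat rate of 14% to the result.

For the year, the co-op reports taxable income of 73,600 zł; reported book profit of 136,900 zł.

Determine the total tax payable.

9,568 zł

General income tax:
  73,600 zł × 13% = 9,568 zł

Supplementary minimum tax:
  Base (reported book profit): 136,900 zł
  Less exemption 84,000 zł → base 52,900 zł
  52,900 zł × 14% = 7,406 zł

9,568 zł > 7,406 zł, so the general income tax governs.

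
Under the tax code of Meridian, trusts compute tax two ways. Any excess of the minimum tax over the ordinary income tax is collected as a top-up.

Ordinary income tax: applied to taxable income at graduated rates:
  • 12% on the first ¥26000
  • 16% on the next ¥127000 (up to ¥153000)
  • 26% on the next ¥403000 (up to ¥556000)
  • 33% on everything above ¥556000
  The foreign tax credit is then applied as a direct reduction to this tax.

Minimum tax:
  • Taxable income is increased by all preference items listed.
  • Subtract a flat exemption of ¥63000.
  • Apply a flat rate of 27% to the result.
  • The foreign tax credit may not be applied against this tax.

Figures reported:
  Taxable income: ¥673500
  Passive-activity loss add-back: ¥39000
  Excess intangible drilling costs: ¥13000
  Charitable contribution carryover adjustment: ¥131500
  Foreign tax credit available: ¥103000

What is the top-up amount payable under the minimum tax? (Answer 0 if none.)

Ordinary income tax:
  ¥26000 × 12% = ¥3120
  ¥127000 × 16% = ¥20320
  ¥403000 × 26% = ¥104780
  ¥117500 × 33% = ¥38775
  → ¥166995
  Less foreign tax credit ¥103000 → ¥63995

Minimum tax:
  Adjusted income: ¥673500 + ¥39000 + ¥13000 + ¥131500 = ¥857000
  Less exemption ¥63000 → base ¥794000
  ¥794000 × 27% = ¥214380

Excess of minimum tax over ordinary income tax: ¥214380 − ¥63995 = ¥150385.

¥150385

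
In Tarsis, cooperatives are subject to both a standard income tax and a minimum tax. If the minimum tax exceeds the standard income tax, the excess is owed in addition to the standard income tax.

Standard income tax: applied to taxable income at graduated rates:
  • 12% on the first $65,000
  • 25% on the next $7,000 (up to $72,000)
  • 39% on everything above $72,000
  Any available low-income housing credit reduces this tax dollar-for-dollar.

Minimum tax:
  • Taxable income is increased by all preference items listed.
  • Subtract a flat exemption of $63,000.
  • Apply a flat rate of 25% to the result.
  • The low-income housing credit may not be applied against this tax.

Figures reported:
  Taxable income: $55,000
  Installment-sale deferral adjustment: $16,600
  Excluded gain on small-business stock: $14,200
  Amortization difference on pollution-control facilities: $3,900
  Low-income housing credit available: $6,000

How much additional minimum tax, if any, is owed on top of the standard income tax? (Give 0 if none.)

Standard income tax:
  $55,000 × 12% = $6,600
  Less low-income housing credit $6,000 → $600

Minimum tax:
  Adjusted income: $55,000 + $16,600 + $14,200 + $3,900 = $89,700
  Less exemption $63,000 → base $26,700
  $26,700 × 25% = $6,675

Excess of minimum tax over standard income tax: $6,675 − $600 = $6,075.

$6,075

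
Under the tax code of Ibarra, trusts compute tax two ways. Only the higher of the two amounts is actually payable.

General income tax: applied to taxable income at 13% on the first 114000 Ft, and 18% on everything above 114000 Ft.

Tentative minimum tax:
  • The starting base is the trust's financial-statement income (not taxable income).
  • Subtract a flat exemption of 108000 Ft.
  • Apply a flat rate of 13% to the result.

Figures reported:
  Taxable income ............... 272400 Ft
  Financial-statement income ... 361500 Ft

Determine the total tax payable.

43332 Ft

Tentative minimum tax:
  Base (financial-statement income): 361500 Ft
  Less exemption 108000 Ft → base 253500 Ft
  253500 Ft × 13% = 32955 Ft

General income tax:
  114000 Ft × 13% = 14820 Ft
  158400 Ft × 18% = 28512 Ft
  → 43332 Ft

43332 Ft > 32955 Ft, so the general income tax governs.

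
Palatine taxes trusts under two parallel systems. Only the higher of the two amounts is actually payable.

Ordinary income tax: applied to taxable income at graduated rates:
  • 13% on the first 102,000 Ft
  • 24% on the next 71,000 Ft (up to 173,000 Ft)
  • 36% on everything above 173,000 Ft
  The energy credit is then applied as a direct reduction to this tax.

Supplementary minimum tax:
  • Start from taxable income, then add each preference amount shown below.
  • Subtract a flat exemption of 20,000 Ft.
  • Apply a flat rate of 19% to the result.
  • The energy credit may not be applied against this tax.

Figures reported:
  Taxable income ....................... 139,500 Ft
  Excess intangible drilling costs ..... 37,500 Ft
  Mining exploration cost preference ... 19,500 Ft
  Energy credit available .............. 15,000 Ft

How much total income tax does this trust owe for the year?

33,535 Ft

Supplementary minimum tax:
  Adjusted income: 139,500 Ft + 37,500 Ft + 19,500 Ft = 196,500 Ft
  Less exemption 20,000 Ft → base 176,500 Ft
  176,500 Ft × 19% = 33,535 Ft

Ordinary income tax:
  102,000 Ft × 13% = 13,260 Ft
  37,500 Ft × 24% = 9,000 Ft
  → 22,260 Ft
  Less energy credit 15,000 Ft → 7,260 Ft

33,535 Ft > 7,260 Ft, so the supplementary minimum tax is the binding amount.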